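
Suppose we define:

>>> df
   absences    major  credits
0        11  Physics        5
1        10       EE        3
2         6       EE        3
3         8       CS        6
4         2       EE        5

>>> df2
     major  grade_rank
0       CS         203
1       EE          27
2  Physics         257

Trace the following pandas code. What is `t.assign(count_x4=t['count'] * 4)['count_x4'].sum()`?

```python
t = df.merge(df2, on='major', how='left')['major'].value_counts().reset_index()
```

20

merge on 'major' (how='left') → 5 rows:
   absences    major  credits  grade_rank
0        11  Physics        5         257
1        10       EE        3          27
2         6       EE        3          27
3         8       CS        6         203
4         2       EE        5          27
value_counts of major:
major
EE         3
Physics    1
CS         1
Name: count, dtype: int64
reset_index():
     major  count
0       EE      3
1  Physics      1
2       CS      1
add column count_x4 = t['count'] * 4:
     major  count  count_x4
0       EE      3        12
1  Physics      1         4
2       CS      1         4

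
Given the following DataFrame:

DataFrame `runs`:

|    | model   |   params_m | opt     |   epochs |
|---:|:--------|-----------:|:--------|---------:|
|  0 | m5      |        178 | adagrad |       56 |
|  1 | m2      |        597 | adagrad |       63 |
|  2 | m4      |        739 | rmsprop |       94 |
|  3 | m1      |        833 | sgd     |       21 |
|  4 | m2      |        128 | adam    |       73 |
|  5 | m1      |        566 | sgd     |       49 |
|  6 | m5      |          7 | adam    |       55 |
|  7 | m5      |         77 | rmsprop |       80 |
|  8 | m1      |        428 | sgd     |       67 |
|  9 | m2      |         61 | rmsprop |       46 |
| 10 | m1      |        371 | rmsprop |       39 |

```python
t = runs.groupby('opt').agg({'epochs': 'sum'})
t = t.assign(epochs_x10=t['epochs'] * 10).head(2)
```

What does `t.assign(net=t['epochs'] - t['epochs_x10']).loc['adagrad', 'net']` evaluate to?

group by opt, sum of epochs:
         epochs
opt            
adagrad     119
adam        128
rmsprop     259
sgd         137
add column epochs_x10 = t['epochs'] * 10:
         epochs  epochs_x10
opt                        
adagrad     119        1190
adam        128        1280
rmsprop     259        2590
sgd         137        1370
take first 2 rows:
         epochs  epochs_x10
opt                        
adagrad     119        1190
adam        128        1280
add column net = t['epochs'] - t['epochs_x10']:
         epochs  epochs_x10   net
opt                              
adagrad     119        1190 -1071
adam        128        1280 -1152
So loc['adagrad', 'net'] = -1071.

-1071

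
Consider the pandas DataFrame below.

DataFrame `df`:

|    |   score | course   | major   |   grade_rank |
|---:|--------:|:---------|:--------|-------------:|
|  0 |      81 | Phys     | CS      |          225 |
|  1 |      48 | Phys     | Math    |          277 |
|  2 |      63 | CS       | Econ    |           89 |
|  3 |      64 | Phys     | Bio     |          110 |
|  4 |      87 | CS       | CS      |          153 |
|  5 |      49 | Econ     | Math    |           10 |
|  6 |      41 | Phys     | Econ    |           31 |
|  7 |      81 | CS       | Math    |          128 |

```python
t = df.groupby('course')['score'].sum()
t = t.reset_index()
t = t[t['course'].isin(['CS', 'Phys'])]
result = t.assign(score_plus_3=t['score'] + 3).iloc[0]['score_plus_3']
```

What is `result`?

group by course, sum of score:
course
CS      231
Econ     49
Phys    234
Name: score, dtype: int64
reset_index():
  course  score
0     CS    231
1   Econ     49
2   Phys    234
filter rows where course in ['CS', 'Phys']:
  course  score
0     CS    231
2   Phys    234
add column score_plus_3 = t['score'] + 3:
  course  score  score_plus_3
0     CS    231           234
2   Phys    234           237
Reading off the value at position 0, column 'score_plus_3', we get 234.

234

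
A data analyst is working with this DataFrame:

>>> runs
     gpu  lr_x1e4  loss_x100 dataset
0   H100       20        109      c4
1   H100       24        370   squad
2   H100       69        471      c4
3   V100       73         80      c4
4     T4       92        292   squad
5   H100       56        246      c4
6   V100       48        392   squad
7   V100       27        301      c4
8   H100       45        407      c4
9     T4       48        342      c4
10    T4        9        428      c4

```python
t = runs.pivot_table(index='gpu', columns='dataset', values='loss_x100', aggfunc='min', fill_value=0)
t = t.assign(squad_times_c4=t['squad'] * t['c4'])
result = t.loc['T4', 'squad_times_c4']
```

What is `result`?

99864

pivot: rows=gpu, cols=dataset, min(loss_x100):
dataset   c4  squad
gpu                
H100     109    370
T4       342    292
V100      80    392
add column squad_times_c4 = t['squad'] * t['c4']:
dataset   c4  squad  squad_times_c4
gpu                                
H100     109    370           40330
T4       342    292           99864
V100      80    392           31360
Taking the value at row 'T4', column 'squad_times_c4' gives 99864.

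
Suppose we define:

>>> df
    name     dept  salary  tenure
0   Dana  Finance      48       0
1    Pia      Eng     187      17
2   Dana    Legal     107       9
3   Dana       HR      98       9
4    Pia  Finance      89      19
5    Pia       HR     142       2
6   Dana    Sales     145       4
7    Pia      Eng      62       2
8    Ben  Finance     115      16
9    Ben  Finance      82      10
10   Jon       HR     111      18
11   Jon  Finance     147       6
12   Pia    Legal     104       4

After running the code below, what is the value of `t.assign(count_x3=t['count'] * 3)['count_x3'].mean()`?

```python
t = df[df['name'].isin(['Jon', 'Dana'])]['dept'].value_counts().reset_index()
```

4.5

filter rows where name in ['Jon', 'Dana']:
    name     dept  salary  tenure
0   Dana  Finance      48       0
2   Dana    Legal     107       9
3   Dana       HR      98       9
6   Dana    Sales     145       4
10   Jon       HR     111      18
11   Jon  Finance     147       6
value_counts of dept:
dept
Finance    2
HR         2
Legal      1
Sales      1
Name: count, dtype: int64
reset_index():
      dept  count
0  Finance      2
1       HR      2
2    Legal      1
3    Sales      1
add column count_x3 = t['count'] * 3:
      dept  count  count_x3
0  Finance      2         6
1       HR      2         6
2    Legal      1         3
3    Sales      1         3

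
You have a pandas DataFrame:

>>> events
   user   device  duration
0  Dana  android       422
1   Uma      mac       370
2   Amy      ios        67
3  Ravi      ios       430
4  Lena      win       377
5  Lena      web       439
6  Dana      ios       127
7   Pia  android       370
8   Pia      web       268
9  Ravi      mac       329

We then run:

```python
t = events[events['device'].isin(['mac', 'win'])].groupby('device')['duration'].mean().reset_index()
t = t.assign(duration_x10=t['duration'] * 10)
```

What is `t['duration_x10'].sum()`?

filter rows where device in ['mac', 'win']:
   user device  duration
1   Uma    mac       370
4  Lena    win       377
9  Ravi    mac       329
group by device, mean of duration:
device
mac    349.5
win    377.0
Name: duration, dtype: float64
reset_index():
  device  duration
0    mac     349.5
1    win     377.0
add column duration_x10 = t['duration'] * 10:
  device  duration  duration_x10
0    mac     349.5        3495.0
1    win     377.0        3770.0
sum of column 'duration_x10' → 7265.0

7265.0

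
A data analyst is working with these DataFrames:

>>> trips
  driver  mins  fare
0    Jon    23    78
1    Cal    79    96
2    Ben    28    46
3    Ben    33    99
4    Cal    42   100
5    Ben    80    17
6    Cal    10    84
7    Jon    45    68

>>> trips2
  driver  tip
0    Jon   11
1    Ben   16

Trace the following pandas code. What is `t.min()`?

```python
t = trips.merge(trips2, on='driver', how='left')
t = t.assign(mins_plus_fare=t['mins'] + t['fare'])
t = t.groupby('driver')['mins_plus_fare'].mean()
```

101.0

merge on 'driver' (how='left') → 8 rows:
  driver  mins  fare   tip
0    Jon    23    78  11.0
1    Cal    79    96   NaN
2    Ben    28    46  16.0
3    Ben    33    99  16.0
4    Cal    42   100   NaN
5    Ben    80    17  16.0
6    Cal    10    84   NaN
7    Jon    45    68  11.0
add column mins_plus_fare = t['mins'] + t['fare']:
  driver  mins  fare   tip  mins_plus_fare
0    Jon    23    78  11.0             101
1    Cal    79    96   NaN             175
2    Ben    28    46  16.0              74
3    Ben    33    99  16.0             132
4    Cal    42   100   NaN             142
5    Ben    80    17  16.0              97
6    Cal    10    84   NaN              94
7    Jon    45    68  11.0             113
group by driver, mean of mins_plus_fare:
driver
Ben    101.0
Cal    137.0
Jon    107.0
Name: mins_plus_fare, dtype: float64
Hence 101.0.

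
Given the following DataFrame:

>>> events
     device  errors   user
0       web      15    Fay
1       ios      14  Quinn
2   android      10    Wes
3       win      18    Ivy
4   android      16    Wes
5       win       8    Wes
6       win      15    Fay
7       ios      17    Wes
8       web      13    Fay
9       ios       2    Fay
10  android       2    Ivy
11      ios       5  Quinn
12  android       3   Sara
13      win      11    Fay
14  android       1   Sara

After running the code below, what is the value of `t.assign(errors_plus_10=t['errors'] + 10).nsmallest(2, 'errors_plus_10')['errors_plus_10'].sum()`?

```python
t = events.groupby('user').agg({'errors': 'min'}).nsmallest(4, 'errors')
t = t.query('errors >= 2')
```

24

group by user, min of errors:
       errors
user         
Fay         2
Ivy         2
Quinn       5
Sara        1
Wes         8
take 4 rows with smallest errors:
       errors
user         
Sara        1
Fay         2
Ivy         2
Quinn       5
filter rows where errors >= 2:
       errors
user         
Fay         2
Ivy         2
Quinn       5
add column errors_plus_10 = t['errors'] + 10:
       errors  errors_plus_10
user                         
Fay         2              12
Ivy         2              12
Quinn       5              15
take 2 rows with smallest errors_plus_10:
      errors  errors_plus_10
user                        
Fay        2              12
Ivy        2              12
Finally, sum of column 'errors_plus_10' = 24.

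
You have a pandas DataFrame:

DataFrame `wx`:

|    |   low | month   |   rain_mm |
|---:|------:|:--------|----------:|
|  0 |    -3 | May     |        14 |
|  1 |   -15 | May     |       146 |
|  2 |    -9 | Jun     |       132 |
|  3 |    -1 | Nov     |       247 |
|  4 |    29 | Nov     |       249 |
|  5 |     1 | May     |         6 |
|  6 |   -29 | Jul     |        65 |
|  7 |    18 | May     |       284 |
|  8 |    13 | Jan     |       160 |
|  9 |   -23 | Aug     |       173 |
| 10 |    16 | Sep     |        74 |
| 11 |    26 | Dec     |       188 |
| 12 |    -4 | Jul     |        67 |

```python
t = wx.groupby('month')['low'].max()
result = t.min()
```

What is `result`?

-23

group by month, max of low:
month
Aug   -23
Dec    26
Jan    13
Jul    -4
Jun    -9
May    18
Nov    29
Sep    16
Name: low, dtype: int64
The min of the resulting series is -23.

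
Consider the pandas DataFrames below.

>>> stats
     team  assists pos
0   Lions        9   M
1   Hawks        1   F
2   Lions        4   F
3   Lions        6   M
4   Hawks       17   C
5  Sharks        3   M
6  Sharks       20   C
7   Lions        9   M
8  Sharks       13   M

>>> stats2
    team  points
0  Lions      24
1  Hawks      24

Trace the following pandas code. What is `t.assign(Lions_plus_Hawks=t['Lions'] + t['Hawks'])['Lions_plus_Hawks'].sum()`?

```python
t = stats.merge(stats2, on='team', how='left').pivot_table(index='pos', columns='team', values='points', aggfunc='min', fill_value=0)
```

96.0

merge on 'team' (how='left') → 9 rows:
     team  assists pos  points
0   Lions        9   M    24.0
1   Hawks        1   F    24.0
2   Lions        4   F    24.0
3   Lions        6   M    24.0
4   Hawks       17   C    24.0
5  Sharks        3   M     NaN
6  Sharks       20   C     NaN
7   Lions        9   M    24.0
8  Sharks       13   M     NaN
pivot: rows=pos, cols=team, min(points):
team  Hawks  Lions
pos               
C      24.0    0.0
F      24.0   24.0
M       0.0   24.0
add column Lions_plus_Hawks = t['Lions'] + t['Hawks']:
team  Hawks  Lions  Lions_plus_Hawks
pos                                 
C      24.0    0.0              24.0
F      24.0   24.0              48.0
M       0.0   24.0              24.0
Finally, sum of column 'Lions_plus_Hawks' = 96.0.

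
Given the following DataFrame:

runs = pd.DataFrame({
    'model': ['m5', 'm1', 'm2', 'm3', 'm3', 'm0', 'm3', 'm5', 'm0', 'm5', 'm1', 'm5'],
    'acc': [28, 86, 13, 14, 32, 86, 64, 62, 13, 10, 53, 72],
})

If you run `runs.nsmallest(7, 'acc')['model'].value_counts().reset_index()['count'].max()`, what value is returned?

2

take 7 rows with smallest acc:
   model  acc
9     m5   10
2     m2   13
8     m0   13
3     m3   14
0     m5   28
4     m3   32
10    m1   53
value_counts of model:
model
m5    2
m3    2
m2    1
m0    1
m1    1
Name: count, dtype: int64
reset_index():
  model  count
0    m5      2
1    m3      2
2    m2      1
3    m0      1
4    m1      1
Hence 2.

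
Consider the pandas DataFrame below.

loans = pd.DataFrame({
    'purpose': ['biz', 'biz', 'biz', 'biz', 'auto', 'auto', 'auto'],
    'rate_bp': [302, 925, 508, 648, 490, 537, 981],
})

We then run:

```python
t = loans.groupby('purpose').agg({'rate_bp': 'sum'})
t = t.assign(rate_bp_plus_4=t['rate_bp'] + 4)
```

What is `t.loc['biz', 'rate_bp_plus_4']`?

2387

group by purpose, sum of rate_bp:
         rate_bp
purpose         
auto        2008
biz         2383
add column rate_bp_plus_4 = t['rate_bp'] + 4:
         rate_bp  rate_bp_plus_4
purpose                         
auto        2008            2012
biz         2383            2387
Hence 2387.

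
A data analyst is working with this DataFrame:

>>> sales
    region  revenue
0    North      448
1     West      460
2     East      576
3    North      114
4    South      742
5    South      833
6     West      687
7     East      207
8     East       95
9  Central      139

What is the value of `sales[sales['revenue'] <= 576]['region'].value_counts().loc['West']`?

1

filter rows where revenue <= 576:
    region  revenue
0    North      448
1     West      460
2     East      576
3    North      114
7     East      207
8     East       95
9  Central      139
value_counts of region:
region
East       3
North      2
West       1
Central    1
Name: count, dtype: int64
Reading off the value at index 'West', we get 1.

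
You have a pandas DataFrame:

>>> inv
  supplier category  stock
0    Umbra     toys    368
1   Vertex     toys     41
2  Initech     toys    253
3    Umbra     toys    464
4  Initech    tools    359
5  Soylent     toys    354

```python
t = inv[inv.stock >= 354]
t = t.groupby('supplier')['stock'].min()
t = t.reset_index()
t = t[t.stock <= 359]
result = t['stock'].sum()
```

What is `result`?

713

filter rows where stock >= 354:
  supplier category  stock
0    Umbra     toys    368
3    Umbra     toys    464
4  Initech    tools    359
5  Soylent     toys    354
group by supplier, min of stock:
supplier
Initech    359
Soylent    354
Umbra      368
Name: stock, dtype: int64
reset_index():
  supplier  stock
0  Initech    359
1  Soylent    354
2    Umbra    368
filter rows where stock <= 359:
  supplier  stock
0  Initech    359
1  Soylent    354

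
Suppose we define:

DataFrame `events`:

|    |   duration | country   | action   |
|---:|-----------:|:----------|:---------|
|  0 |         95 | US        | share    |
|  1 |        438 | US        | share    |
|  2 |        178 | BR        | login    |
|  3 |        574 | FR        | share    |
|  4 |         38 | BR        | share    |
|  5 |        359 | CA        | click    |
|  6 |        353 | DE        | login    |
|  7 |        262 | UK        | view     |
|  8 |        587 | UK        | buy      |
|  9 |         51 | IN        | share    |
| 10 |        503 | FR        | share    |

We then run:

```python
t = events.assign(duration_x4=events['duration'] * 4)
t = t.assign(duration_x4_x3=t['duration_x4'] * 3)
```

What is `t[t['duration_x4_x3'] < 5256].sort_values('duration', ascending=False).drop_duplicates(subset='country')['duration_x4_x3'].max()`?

add column duration_x4 = events['duration'] * 4:
    duration country action  duration_x4
0         95      US  share          380
1        438      US  share         1752
2        178      BR  login          712
3        574      FR  share         2296
4         38      BR  share          152
5        359      CA  click         1436
6        353      DE  login         1412
7        262      UK   view         1048
8        587      UK    buy         2348
9         51      IN  share          204
10       503      FR  share         2012
add column duration_x4_x3 = t['duration_x4'] * 3:
    duration country action  duration_x4  duration_x4_x3
0         95      US  share          380            1140
1        438      US  share         1752            5256
2        178      BR  login          712            2136
3        574      FR  share         2296            6888
4         38      BR  share          152             456
5        359      CA  click         1436            4308
6        353      DE  login         1412            4236
7        262      UK   view         1048            3144
8        587      UK    buy         2348            7044
9         51      IN  share          204             612
10       503      FR  share         2012            6036
filter rows where duration_x4_x3 < 5256:
   duration country action  duration_x4  duration_x4_x3
0        95      US  share          380            1140
2       178      BR  login          712            2136
4        38      BR  share          152             456
5       359      CA  click         1436            4308
6       353      DE  login         1412            4236
7       262      UK   view         1048            3144
9        51      IN  share          204             612
sort by duration descending:
   duration country action  duration_x4  duration_x4_x3
5       359      CA  click         1436            4308
6       353      DE  login         1412            4236
7       262      UK   view         1048            3144
2       178      BR  login          712            2136
0        95      US  share          380            1140
9        51      IN  share          204             612
4        38      BR  share          152             456
drop duplicate country (keep=first):
   duration country action  duration_x4  duration_x4_x3
5       359      CA  click         1436            4308
6       353      DE  login         1412            4236
7       262      UK   view         1048            3144
2       178      BR  login          712            2136
0        95      US  share          380            1140
9        51      IN  share          204             612

4308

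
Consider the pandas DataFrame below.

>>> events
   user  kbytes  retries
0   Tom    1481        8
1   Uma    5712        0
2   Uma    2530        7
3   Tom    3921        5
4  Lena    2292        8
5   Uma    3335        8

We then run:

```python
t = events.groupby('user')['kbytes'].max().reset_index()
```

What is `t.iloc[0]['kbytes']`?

2292

group by user, max of kbytes:
user
Lena    2292
Tom     3921
Uma     5712
Name: kbytes, dtype: int64
reset_index():
   user  kbytes
0  Lena    2292
1   Tom    3921
2   Uma    5712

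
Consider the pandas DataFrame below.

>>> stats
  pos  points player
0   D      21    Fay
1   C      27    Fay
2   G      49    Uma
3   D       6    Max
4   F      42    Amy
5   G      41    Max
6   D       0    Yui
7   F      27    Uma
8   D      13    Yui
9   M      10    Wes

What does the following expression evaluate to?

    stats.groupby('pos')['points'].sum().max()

90

group by pos, sum of points:
pos
C    27
D    40
F    69
G    90
M    10
Name: points, dtype: int64
max of the resulting series → 90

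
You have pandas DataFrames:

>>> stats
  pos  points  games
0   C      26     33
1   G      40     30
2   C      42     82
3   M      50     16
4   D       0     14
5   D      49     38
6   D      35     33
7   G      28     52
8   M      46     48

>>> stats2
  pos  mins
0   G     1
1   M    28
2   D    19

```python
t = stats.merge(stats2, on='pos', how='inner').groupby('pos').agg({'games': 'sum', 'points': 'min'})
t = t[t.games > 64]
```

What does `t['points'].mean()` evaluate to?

merge on 'pos' (how='inner') → 7 rows:
  pos  points  games  mins
0   G      40     30     1
1   M      50     16    28
2   D       0     14    19
3   D      49     38    19
4   D      35     33    19
5   G      28     52     1
6   M      46     48    28
group by pos: sum(games), min(points):
     games  points
pos               
D       85       0
G       82      28
M       64      46
filter rows where games > 64:
     games  points
pos               
D       85       0
G       82      28
So mean() = 14.0.

14.0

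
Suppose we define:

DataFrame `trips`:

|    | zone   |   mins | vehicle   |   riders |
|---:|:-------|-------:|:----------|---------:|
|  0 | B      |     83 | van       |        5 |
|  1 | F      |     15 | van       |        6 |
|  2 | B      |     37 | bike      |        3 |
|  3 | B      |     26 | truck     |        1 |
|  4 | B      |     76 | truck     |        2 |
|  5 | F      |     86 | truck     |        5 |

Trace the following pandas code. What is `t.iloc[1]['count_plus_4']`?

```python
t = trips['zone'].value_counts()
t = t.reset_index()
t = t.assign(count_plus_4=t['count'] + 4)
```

value_counts of zone:
zone
B    4
F    2
Name: count, dtype: int64
reset_index():
  zone  count
0    B      4
1    F      2
add column count_plus_4 = t['count'] + 4:
  zone  count  count_plus_4
0    B      4             8
1    F      2             6

6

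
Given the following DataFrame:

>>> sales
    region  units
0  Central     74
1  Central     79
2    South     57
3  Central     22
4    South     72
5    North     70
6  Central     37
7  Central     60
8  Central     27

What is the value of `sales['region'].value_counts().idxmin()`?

North

value_counts of region:
region
Central    6
South      2
North      1
Name: count, dtype: int64
So idxmin() = North.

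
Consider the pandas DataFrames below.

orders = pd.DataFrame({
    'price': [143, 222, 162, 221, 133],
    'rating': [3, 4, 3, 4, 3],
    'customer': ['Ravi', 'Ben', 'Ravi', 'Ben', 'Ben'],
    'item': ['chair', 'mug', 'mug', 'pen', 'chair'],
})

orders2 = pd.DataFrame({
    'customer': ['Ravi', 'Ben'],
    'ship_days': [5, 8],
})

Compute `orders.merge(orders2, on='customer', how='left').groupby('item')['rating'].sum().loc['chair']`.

merge on 'customer' (how='left') → 5 rows:
   price  rating customer   item  ship_days
0    143       3     Ravi  chair          5
1    222       4      Ben    mug          8
2    162       3     Ravi    mug          5
3    221       4      Ben    pen          8
4    133       3      Ben  chair          8
group by item, sum of rating:
item
chair    6
mug      7
pen      4
Name: rating, dtype: int64

6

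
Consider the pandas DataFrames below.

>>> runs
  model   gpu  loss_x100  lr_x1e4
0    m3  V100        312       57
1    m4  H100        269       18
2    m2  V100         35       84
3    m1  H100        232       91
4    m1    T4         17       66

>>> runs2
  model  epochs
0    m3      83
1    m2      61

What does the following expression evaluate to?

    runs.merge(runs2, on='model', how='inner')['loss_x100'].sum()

merge on 'model' (how='inner') → 2 rows:
  model   gpu  loss_x100  lr_x1e4  epochs
0    m3  V100        312       57      83
1    m2  V100         35       84      61
Reading off the sum of column 'loss_x100', we get 347.

347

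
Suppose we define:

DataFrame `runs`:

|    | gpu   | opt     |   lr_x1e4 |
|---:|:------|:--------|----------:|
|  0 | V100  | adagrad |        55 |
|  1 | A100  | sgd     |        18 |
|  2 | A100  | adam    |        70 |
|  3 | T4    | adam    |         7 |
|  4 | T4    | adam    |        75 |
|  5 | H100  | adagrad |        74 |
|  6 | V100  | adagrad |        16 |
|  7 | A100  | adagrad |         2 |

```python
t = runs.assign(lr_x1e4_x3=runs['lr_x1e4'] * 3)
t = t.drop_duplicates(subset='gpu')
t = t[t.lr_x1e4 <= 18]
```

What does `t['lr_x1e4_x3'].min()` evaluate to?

21

add column lr_x1e4_x3 = runs['lr_x1e4'] * 3:
    gpu      opt  lr_x1e4  lr_x1e4_x3
0  V100  adagrad       55         165
1  A100      sgd       18          54
2  A100     adam       70         210
3    T4     adam        7          21
4    T4     adam       75         225
5  H100  adagrad       74         222
6  V100  adagrad       16          48
7  A100  adagrad        2           6
drop duplicate gpu (keep=first):
    gpu      opt  lr_x1e4  lr_x1e4_x3
0  V100  adagrad       55         165
1  A100      sgd       18          54
3    T4     adam        7          21
5  H100  adagrad       74         222
filter rows where lr_x1e4 <= 18:
    gpu   opt  lr_x1e4  lr_x1e4_x3
1  A100   sgd       18          54
3    T4  adam        7          21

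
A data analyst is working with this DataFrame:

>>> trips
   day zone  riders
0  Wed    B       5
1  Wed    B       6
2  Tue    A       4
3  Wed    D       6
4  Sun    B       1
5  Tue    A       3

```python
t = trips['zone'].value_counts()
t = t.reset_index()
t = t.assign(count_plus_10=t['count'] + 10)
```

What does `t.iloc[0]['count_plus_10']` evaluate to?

13

value_counts of zone:
zone
B    3
A    2
D    1
Name: count, dtype: int64
reset_index():
  zone  count
0    B      3
1    A      2
2    D      1
add column count_plus_10 = t['count'] + 10:
  zone  count  count_plus_10
0    B      3             13
1    A      2             12
2    D      1             11
Hence 13.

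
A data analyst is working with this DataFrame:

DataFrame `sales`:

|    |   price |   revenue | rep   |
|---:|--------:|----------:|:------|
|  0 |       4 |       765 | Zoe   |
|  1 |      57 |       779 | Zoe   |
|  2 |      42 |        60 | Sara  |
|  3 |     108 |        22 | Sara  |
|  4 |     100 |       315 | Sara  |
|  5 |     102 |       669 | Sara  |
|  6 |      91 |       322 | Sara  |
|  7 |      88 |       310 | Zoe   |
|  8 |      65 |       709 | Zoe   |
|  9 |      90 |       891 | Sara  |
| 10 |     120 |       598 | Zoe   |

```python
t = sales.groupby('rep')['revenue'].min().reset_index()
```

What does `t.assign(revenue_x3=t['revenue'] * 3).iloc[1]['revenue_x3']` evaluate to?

930

group by rep, min of revenue:
rep
Sara     22
Zoe     310
Name: revenue, dtype: int64
reset_index():
    rep  revenue
0  Sara       22
1   Zoe      310
add column revenue_x3 = t['revenue'] * 3:
    rep  revenue  revenue_x3
0  Sara       22          66
1   Zoe      310         930
Then the value at position 1, column 'revenue_x3': 930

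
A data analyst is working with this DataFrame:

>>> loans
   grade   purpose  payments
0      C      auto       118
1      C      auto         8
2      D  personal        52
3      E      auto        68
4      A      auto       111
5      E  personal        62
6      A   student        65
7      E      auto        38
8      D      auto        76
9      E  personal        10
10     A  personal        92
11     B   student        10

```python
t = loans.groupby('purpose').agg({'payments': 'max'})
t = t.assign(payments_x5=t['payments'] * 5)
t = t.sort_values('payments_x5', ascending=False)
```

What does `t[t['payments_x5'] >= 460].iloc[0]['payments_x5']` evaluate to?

590

group by purpose, max of payments:
          payments
purpose           
auto           118
personal        92
student         65
add column payments_x5 = t['payments'] * 5:
          payments  payments_x5
purpose                        
auto           118          590
personal        92          460
student         65          325
sort by payments_x5 descending:
          payments  payments_x5
purpose                        
auto           118          590
personal        92          460
student         65          325
filter rows where payments_x5 >= 460:
          payments  payments_x5
purpose                        
auto           118          590
personal        92          460
Hence 590.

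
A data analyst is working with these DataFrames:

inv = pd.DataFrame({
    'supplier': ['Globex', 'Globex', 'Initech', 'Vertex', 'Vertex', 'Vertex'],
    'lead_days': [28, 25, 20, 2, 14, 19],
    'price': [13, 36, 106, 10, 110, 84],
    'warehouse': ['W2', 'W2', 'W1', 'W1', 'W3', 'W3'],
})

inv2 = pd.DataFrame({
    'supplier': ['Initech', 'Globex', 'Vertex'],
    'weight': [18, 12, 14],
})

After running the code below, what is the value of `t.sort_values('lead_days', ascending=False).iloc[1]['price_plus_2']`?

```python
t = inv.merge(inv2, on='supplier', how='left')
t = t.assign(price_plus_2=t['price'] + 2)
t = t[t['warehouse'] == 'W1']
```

merge on 'supplier' (how='left') → 6 rows:
  supplier  lead_days  price warehouse  weight
0   Globex         28     13        W2      12
1   Globex         25     36        W2      12
2  Initech         20    106        W1      18
3   Vertex          2     10        W1      14
4   Vertex         14    110        W3      14
5   Vertex         19     84        W3      14
add column price_plus_2 = t['price'] + 2:
  supplier  lead_days  price warehouse  weight  price_plus_2
0   Globex         28     13        W2      12            15
1   Globex         25     36        W2      12            38
2  Initech         20    106        W1      18           108
3   Vertex          2     10        W1      14            12
4   Vertex         14    110        W3      14           112
5   Vertex         19     84        W3      14            86
filter rows where warehouse == 'W1':
  supplier  lead_days  price warehouse  weight  price_plus_2
2  Initech         20    106        W1      18           108
3   Vertex          2     10        W1      14            12
sort by lead_days descending:
  supplier  lead_days  price warehouse  weight  price_plus_2
2  Initech         20    106        W1      18           108
3   Vertex          2     10        W1      14            12
Taking the value at position 1, column 'price_plus_2' gives 12.

12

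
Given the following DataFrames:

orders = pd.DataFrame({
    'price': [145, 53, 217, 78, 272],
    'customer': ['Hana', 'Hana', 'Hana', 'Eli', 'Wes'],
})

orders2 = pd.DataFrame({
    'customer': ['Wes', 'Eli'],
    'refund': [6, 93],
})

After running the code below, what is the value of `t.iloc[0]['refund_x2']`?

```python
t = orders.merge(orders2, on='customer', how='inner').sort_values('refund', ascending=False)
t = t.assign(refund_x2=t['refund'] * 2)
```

186

merge on 'customer' (how='inner') → 2 rows:
   price customer  refund
0     78      Eli      93
1    272      Wes       6
sort by refund descending:
   price customer  refund
0     78      Eli      93
1    272      Wes       6
add column refund_x2 = t['refund'] * 2:
   price customer  refund  refund_x2
0     78      Eli      93        186
1    272      Wes       6         12
Hence 186.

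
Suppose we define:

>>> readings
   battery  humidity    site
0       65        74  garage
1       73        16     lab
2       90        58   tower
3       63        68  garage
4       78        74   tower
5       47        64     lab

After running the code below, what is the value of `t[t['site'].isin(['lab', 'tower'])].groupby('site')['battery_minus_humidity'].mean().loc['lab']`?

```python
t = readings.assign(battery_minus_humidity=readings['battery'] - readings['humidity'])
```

20.0

add column battery_minus_humidity = readings['battery'] - readings['humidity']:
   battery  humidity    site  battery_minus_humidity
0       65        74  garage                      -9
1       73        16     lab                      57
2       90        58   tower                      32
3       63        68  garage                      -5
4       78        74   tower                       4
5       47        64     lab                     -17
filter rows where site in ['lab', 'tower']:
   battery  humidity   site  battery_minus_humidity
1       73        16    lab                      57
2       90        58  tower                      32
4       78        74  tower                       4
5       47        64    lab                     -17
group by site, mean of battery_minus_humidity:
site
lab      20.0
tower    18.0
Name: battery_minus_humidity, dtype: float64
Taking the value at index 'lab' gives 20.0.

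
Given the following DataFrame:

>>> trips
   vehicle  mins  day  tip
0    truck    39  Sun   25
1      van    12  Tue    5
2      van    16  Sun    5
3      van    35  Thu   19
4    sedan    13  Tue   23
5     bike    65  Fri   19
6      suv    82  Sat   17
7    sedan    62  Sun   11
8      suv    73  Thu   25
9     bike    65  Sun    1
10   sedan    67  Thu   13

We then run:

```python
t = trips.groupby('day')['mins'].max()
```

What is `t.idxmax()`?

group by day, max of mins:
day
Fri    65
Sat    82
Sun    65
Thu    73
Tue    13
Name: mins, dtype: int64
Hence Sat.

Sat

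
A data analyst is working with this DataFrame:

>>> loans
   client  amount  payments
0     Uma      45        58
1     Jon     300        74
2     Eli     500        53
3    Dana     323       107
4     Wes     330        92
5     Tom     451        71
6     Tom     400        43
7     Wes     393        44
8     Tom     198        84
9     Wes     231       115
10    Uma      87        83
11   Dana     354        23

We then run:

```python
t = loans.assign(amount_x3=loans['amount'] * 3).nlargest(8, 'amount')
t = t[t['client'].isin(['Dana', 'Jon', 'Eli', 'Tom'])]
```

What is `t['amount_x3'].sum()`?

add column amount_x3 = loans['amount'] * 3:
   client  amount  payments  amount_x3
0     Uma      45        58        135
1     Jon     300        74        900
2     Eli     500        53       1500
3    Dana     323       107        969
4     Wes     330        92        990
5     Tom     451        71       1353
6     Tom     400        43       1200
7     Wes     393        44       1179
8     Tom     198        84        594
9     Wes     231       115        693
10    Uma      87        83        261
11   Dana     354        23       1062
take 8 rows with largest amount:
   client  amount  payments  amount_x3
2     Eli     500        53       1500
5     Tom     451        71       1353
6     Tom     400        43       1200
7     Wes     393        44       1179
11   Dana     354        23       1062
4     Wes     330        92        990
3    Dana     323       107        969
1     Jon     300        74        900
filter rows where client in ['Dana', 'Jon', 'Eli', 'Tom']:
   client  amount  payments  amount_x3
2     Eli     500        53       1500
5     Tom     451        71       1353
6     Tom     400        43       1200
11   Dana     354        23       1062
3    Dana     323       107        969
1     Jon     300        74        900
Reading off the sum of column 'amount_x3', we get 6984.

6984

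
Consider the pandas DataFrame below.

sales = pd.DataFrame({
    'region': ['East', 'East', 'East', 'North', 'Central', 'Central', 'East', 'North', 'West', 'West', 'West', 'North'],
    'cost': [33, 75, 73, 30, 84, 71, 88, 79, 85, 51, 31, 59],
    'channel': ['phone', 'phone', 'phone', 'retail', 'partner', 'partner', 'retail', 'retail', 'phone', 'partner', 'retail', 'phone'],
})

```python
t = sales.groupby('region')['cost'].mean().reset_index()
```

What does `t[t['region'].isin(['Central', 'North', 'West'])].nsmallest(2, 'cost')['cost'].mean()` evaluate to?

55.8333333333

group by region, mean of cost:
region
Central    77.500000
East       67.250000
North      56.000000
West       55.666667
Name: cost, dtype: float64
reset_index():
    region       cost
0  Central  77.500000
1     East  67.250000
2    North  56.000000
3     West  55.666667
filter rows where region in ['Central', 'North', 'West']:
    region       cost
0  Central  77.500000
2    North  56.000000
3     West  55.666667
take 2 rows with smallest cost:
  region       cost
3   West  55.666667
2  North  56.000000
So mean() = 55.8333333333.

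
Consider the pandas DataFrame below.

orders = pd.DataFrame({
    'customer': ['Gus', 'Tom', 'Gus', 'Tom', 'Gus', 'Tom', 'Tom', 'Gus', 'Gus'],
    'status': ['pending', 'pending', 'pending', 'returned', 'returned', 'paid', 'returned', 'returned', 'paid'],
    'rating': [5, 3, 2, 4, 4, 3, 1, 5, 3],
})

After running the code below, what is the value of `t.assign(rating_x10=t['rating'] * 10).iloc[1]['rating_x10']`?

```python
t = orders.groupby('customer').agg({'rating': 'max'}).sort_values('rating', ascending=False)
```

group by customer, max of rating:
          rating
customer        
Gus            5
Tom            4
sort by rating descending:
          rating
customer        
Gus            5
Tom            4
add column rating_x10 = t['rating'] * 10:
          rating  rating_x10
customer                    
Gus            5          50
Tom            4          40

40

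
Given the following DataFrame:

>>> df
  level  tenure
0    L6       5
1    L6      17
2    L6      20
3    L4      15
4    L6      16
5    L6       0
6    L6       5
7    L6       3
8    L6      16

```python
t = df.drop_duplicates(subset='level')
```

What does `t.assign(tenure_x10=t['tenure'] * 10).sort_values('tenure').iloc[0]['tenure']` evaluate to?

5

drop duplicate level (keep=first):
  level  tenure
0    L6       5
3    L4      15
add column tenure_x10 = t['tenure'] * 10:
  level  tenure  tenure_x10
0    L6       5          50
3    L4      15         150
sort by tenure:
  level  tenure  tenure_x10
0    L6       5          50
3    L4      15         150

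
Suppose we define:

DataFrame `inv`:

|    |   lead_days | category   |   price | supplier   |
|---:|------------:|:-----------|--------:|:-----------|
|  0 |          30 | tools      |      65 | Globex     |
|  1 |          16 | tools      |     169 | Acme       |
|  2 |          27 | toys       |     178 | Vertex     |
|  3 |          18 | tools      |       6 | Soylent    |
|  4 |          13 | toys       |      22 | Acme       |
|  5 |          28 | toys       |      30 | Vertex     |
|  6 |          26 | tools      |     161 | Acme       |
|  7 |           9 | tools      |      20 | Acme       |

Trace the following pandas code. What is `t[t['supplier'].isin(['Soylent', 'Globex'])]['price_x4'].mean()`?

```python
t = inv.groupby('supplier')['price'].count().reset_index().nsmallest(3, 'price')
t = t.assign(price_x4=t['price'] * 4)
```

group by supplier, count of price:
supplier
Acme       4
Globex     1
Soylent    1
Vertex     2
Name: price, dtype: int64
reset_index():
  supplier  price
0     Acme      4
1   Globex      1
2  Soylent      1
3   Vertex      2
take 3 rows with smallest price:
  supplier  price
1   Globex      1
2  Soylent      1
3   Vertex      2
add column price_x4 = t['price'] * 4:
  supplier  price  price_x4
1   Globex      1         4
2  Soylent      1         4
3   Vertex      2         8
filter rows where supplier in ['Soylent', 'Globex']:
  supplier  price  price_x4
1   Globex      1         4
2  Soylent      1         4
Hence 4.0.

4.0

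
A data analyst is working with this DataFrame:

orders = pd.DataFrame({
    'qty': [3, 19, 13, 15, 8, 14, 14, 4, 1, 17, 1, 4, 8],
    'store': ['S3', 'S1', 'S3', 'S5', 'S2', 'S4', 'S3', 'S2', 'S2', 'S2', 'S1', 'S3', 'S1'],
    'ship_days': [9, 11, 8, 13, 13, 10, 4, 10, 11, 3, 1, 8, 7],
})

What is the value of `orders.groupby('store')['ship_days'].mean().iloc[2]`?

group by store, mean of ship_days:
store
S1     6.333333
S2     9.250000
S3     7.250000
S4    10.000000
S5    13.000000
Name: ship_days, dtype: float64
So iloc[2] = 7.25.

7.25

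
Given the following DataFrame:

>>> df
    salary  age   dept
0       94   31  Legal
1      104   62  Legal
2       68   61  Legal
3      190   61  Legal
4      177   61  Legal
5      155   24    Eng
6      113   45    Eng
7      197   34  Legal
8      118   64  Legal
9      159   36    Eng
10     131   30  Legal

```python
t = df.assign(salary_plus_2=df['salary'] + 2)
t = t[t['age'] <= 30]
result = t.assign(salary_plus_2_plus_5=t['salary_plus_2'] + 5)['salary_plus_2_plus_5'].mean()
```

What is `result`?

150.0

add column salary_plus_2 = df['salary'] + 2:
    salary  age   dept  salary_plus_2
0       94   31  Legal             96
1      104   62  Legal            106
2       68   61  Legal             70
3      190   61  Legal            192
4      177   61  Legal            179
5      155   24    Eng            157
6      113   45    Eng            115
7      197   34  Legal            199
8      118   64  Legal            120
9      159   36    Eng            161
10     131   30  Legal            133
filter rows where age <= 30:
    salary  age   dept  salary_plus_2
5      155   24    Eng            157
10     131   30  Legal            133
add column salary_plus_2_plus_5 = t['salary_plus_2'] + 5:
    salary  age   dept  salary_plus_2  salary_plus_2_plus_5
5      155   24    Eng            157                   162
10     131   30  Legal            133                   138
Reading off the mean of column 'salary_plus_2_plus_5', we get 150.0.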